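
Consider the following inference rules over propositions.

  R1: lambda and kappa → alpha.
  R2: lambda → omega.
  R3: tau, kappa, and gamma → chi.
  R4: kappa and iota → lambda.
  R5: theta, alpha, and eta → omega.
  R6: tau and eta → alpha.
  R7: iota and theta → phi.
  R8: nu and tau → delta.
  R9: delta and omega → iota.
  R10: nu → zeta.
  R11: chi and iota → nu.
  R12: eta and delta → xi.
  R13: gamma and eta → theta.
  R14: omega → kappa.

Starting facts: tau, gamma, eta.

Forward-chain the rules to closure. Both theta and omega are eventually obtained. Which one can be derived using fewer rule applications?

theta

theta: From gamma and eta, R13 gives theta. [1 rule application]
omega: gamma and eta hold, so theta follows (R13). tau and eta hold, so alpha follows (R6). theta, alpha, and eta hold, so omega follows (R5). [3 rule applications]
theta needs fewer.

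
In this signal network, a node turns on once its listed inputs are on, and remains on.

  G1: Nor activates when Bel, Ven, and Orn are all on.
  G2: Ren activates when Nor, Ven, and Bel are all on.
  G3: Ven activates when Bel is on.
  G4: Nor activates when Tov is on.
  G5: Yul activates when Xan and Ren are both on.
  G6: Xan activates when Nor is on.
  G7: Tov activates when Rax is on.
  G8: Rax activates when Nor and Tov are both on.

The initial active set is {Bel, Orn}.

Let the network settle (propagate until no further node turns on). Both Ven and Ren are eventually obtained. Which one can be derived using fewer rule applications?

Ven: Bel is on, so Ven activates (G3). [1 rule application]
Ren: Bel is on, so Ven activates (G3). G1: Bel, Ven, and Orn on → Nor on. Nor, Ven, and Bel are on, so Ren activates (G2). [3 rule applications]
Ven needs fewer.

Ven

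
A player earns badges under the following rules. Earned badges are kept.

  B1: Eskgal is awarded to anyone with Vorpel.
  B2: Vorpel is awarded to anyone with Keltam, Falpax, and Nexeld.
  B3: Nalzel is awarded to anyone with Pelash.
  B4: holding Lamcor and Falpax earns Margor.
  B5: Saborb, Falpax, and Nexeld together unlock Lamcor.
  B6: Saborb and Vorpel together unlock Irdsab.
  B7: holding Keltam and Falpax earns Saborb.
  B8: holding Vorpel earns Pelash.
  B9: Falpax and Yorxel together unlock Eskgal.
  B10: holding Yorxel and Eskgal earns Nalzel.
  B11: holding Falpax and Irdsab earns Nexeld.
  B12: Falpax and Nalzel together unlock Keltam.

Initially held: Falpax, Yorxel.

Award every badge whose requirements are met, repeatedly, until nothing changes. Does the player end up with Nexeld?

Nexeld would need Falpax and Irdsab (B11), but Irdsab is never earned.

No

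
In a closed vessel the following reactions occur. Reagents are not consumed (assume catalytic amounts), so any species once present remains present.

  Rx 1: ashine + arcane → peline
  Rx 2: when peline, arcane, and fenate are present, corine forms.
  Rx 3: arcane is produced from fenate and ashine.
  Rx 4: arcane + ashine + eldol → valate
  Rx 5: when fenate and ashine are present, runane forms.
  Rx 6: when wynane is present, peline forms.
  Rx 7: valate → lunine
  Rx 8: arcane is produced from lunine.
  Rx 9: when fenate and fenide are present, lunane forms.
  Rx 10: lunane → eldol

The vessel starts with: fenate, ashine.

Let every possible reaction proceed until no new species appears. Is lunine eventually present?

lunine would need valate (Rx 7), but valate never forms.

No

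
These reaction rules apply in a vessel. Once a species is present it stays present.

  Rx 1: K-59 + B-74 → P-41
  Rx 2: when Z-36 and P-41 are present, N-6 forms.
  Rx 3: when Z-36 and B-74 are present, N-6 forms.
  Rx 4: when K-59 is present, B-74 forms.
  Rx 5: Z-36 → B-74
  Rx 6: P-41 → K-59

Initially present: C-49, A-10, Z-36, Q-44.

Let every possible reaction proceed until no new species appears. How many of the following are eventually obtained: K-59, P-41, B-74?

Z-36 present → B-74 forms (Rx 5).
K-59 would need P-41 (Rx 6), but P-41 never forms.
P-41 would need K-59 and B-74 (Rx 1), but K-59 never forms.
B-74: reached.
Reached: B-74 — 1 of the 3.

1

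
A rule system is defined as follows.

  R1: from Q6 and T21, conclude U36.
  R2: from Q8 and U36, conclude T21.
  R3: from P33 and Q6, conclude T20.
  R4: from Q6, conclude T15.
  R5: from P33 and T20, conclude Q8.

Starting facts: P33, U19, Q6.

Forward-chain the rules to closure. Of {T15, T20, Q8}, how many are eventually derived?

Q6 holds, so T15 follows (R4).
P33 and Q6 hold, so T20 follows (R3).
From P33 and T20, R5 gives Q8.
T15: reached.
T20: reached.
Q8: reached.
All 3 are reached.

3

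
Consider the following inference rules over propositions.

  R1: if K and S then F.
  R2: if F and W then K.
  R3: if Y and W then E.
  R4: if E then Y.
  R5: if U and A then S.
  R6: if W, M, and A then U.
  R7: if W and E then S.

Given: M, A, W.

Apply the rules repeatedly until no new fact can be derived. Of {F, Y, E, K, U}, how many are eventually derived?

1

W, M, and A hold, so U follows (R6).
F would need K and S (R1), but K is never established.
Y would need E (R4), but E is never established.
E would need Y and W (R3), but Y is never established.
K would need F and W (R2), but F is never established.
U: reached.
Reached: U — 1 of the 5.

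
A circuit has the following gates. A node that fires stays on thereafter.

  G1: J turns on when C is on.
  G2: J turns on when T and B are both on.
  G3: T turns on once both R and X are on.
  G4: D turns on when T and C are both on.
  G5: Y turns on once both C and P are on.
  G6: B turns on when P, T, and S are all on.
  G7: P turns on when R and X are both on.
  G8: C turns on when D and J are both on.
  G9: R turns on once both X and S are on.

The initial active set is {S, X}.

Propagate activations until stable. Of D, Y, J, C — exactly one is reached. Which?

J

G9: X and S on → R on.
R and X are on, so P turns on (G7).
R and X are on, so T turns on (G3).
G6: P, T, and S on → B on.
G2: T and B on → J on.
Y would need C and P (G5), but C never turns on. C would need D and J (G8), but D never turns on. D would need T and C (G4), but C never turns on.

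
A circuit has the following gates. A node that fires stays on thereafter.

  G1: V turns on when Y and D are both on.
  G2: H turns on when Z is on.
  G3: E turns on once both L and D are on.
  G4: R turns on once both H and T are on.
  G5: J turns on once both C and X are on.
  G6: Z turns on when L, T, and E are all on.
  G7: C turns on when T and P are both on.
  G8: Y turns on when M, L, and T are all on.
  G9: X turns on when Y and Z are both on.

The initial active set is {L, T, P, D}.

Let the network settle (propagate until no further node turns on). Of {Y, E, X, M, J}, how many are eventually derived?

1

L and D are on, so E turns on (G3).
Y would need M, L, and T (G8), but M never turns on.
E: reached.
X would need Y and Z (G9), but Y never turns on.
No rule produces M, and it is not given.
J would need C and X (G5), but X never turns on.
Reached: E — 1 of the 5.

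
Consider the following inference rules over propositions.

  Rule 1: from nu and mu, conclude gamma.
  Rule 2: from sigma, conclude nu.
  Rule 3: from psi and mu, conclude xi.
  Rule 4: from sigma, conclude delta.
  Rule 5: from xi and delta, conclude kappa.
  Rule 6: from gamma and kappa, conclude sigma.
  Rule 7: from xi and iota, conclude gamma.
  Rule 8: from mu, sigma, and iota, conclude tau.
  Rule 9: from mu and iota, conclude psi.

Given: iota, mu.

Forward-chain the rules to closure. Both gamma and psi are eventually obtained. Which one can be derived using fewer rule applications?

psi

psi: mu and iota hold, so psi follows (Rule 9). [1 rule application]
gamma: From mu and iota, Rule 9 gives psi. From psi and mu, Rule 3 gives xi. From xi and iota, Rule 7 gives gamma. [3 rule applications]
psi needs fewer.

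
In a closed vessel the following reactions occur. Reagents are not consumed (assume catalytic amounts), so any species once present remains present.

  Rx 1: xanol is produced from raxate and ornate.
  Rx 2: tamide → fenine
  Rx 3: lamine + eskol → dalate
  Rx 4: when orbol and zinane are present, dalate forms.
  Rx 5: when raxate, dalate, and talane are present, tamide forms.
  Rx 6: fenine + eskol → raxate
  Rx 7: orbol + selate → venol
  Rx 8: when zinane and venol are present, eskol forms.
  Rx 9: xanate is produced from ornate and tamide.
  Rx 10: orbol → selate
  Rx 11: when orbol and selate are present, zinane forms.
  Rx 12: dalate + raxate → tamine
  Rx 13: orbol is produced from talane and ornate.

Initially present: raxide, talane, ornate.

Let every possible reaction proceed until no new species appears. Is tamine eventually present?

No

tamine would need dalate and raxate (Rx 12), but raxate never forms.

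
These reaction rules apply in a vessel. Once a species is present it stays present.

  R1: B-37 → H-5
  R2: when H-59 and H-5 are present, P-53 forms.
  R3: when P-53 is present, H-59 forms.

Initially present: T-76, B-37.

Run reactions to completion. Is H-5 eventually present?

B-37 present → H-5 forms (R1).

Yes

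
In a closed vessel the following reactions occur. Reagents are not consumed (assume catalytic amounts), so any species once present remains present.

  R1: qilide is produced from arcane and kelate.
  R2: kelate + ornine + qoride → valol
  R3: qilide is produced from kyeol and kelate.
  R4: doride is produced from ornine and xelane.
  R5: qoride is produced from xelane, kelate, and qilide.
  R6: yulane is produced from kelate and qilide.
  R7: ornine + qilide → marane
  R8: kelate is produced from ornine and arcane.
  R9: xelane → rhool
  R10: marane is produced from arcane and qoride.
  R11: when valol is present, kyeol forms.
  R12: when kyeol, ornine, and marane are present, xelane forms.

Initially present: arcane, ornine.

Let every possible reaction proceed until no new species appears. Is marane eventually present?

ornine and arcane present → kelate forms (R8).
arcane and kelate present → qilide forms (R1).
ornine and qilide present → marane forms (R7).

Yes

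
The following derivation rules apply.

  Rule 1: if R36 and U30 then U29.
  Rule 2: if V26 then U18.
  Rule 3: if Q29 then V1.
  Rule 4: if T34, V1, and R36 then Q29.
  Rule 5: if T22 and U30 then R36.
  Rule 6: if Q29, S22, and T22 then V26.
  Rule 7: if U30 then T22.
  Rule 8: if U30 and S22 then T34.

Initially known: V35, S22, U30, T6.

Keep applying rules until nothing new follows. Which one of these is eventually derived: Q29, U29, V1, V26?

U30 holds, so T22 follows (Rule 7).
T22 and U30 hold, so R36 follows (Rule 5).
From R36 and U30, Rule 1 gives U29.
V1 would need Q29 (Rule 3), but Q29 is never established. Q29 would need T34, V1, and R36 (Rule 4), but V1 is never established. V26 would need Q29, S22, and T22 (Rule 6), but Q29 is never established.

U29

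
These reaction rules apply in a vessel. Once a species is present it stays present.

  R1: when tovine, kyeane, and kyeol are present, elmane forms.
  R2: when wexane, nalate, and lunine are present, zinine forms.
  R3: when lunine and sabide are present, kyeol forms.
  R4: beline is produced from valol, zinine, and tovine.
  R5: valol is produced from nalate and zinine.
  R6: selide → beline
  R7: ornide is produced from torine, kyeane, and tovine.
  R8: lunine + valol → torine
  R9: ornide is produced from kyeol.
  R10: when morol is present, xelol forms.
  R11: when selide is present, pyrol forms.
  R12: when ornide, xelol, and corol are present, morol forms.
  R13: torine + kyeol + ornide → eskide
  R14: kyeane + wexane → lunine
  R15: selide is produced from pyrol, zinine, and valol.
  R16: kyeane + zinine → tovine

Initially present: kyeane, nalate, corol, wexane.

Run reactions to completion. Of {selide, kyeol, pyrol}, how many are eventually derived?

selide would need pyrol, zinine, and valol (R15), but pyrol never forms.
kyeol would need lunine and sabide (R3), but sabide never forms.
pyrol would need selide (R11), but selide never forms.
None of the 3 are reached.

0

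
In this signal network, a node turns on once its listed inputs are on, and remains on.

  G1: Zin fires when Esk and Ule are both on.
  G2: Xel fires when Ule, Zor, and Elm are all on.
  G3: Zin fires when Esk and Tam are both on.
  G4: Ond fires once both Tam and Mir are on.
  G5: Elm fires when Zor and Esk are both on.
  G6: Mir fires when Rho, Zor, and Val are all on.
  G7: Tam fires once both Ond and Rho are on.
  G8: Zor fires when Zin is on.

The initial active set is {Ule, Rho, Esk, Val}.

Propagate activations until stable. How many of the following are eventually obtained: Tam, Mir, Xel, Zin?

Esk and Ule are on, so Zin fires (G1).
Zin is on, so Zor fires (G8).
Rho, Zor, and Val are on, so Mir fires (G6).
Zor and Esk are on, so Elm fires (G5).
Ule, Zor, and Elm are on, so Xel fires (G2).
Tam would need Ond and Rho (G7), but Ond never turns on.
Mir: reached.
Xel: reached.
Zin: reached.
Reached: Mir, Xel, and Zin — 3 of the 4.

3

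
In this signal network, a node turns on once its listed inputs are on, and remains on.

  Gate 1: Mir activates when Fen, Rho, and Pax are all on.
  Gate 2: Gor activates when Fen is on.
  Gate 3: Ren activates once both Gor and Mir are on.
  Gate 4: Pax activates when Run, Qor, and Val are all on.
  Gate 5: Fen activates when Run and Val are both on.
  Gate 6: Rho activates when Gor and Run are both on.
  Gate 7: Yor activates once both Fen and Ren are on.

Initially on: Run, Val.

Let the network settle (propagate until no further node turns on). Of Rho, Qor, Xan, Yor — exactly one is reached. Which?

Rho

Run and Val are on, so Fen activates (Gate 5).
Fen is on, so Gor activates (Gate 2).
Gate 6: Gor and Run on → Rho on.
Yor would need Fen and Ren (Gate 7), but Ren never turns on. No rule produces Xan, and it is not given. No rule produces Qor, and it is not given.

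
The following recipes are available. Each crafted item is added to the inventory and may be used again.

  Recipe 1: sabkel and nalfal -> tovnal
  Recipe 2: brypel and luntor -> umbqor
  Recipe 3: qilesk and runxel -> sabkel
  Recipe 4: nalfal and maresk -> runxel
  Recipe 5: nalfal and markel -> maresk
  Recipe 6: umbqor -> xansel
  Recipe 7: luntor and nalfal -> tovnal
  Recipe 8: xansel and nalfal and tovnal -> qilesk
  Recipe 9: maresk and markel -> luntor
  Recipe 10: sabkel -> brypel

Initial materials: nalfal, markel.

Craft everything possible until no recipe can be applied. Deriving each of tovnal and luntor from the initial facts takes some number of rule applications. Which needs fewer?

luntor

luntor: nalfal and markel -> maresk (Recipe 5). Using Recipe 9, maresk and markel make luntor. [2 rule applications]
tovnal: Using Recipe 5, nalfal and markel make maresk. maresk and markel -> luntor (Recipe 9). luntor and nalfal -> tovnal (Recipe 7). [3 rule applications]
luntor needs fewer.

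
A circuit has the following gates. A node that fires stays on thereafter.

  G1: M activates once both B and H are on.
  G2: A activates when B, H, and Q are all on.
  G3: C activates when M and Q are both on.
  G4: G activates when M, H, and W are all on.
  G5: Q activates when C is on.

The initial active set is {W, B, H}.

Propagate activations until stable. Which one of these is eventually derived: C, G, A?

B and H are on, so M activates (G1).
G4: M, H, and W on → G on.
A would need B, H, and Q (G2), but Q never turns on. C would need M and Q (G3), but Q never turns on.

G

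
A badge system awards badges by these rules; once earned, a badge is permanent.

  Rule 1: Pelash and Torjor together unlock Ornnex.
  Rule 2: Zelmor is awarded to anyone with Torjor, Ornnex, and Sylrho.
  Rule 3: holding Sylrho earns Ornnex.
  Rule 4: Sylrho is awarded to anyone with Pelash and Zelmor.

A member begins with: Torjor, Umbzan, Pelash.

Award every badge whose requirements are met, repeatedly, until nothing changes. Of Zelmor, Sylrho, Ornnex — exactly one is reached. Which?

Ornnex

With Pelash and Torjor, Ornnex is earned (Rule 1).
Zelmor would need Torjor, Ornnex, and Sylrho (Rule 2), but Sylrho is never earned. Sylrho would need Pelash and Zelmor (Rule 4), but Zelmor is never earned.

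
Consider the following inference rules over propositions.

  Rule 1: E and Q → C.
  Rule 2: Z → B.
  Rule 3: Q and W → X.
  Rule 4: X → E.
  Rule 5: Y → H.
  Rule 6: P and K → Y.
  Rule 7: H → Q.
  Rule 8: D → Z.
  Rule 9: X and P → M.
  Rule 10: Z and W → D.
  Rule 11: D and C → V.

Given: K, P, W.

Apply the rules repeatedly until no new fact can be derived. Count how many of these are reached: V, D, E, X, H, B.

3

P and K hold, so Y follows (Rule 6).
From Y, Rule 5 gives H.
From H, Rule 7 gives Q.
Q and W hold, so X follows (Rule 3).
X holds, so E follows (Rule 4).
V would need D and C (Rule 11), but D is never established.
D would need Z and W (Rule 10), but Z is never established.
E: reached.
X: reached.
H: reached.
B would need Z (Rule 2), but Z is never established.
Reached: E, X, and H — 3 of the 6.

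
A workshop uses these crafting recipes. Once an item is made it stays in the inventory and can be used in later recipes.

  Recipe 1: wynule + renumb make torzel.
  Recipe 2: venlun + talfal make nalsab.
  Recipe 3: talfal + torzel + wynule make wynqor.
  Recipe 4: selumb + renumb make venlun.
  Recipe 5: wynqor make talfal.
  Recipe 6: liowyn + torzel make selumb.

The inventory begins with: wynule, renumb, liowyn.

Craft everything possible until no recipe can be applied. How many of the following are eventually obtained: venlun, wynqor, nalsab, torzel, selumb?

wynule + renumb → torzel (Recipe 1).
Using Recipe 6, liowyn and torzel make selumb.
selumb + renumb → venlun (Recipe 4).
venlun: reached.
wynqor would need talfal, torzel, and wynule (Recipe 3), but talfal is never obtained.
nalsab would need venlun and talfal (Recipe 2), but talfal is never obtained.
torzel: reached.
selumb: reached.
Reached: venlun, torzel, and selumb — 3 of the 5.

3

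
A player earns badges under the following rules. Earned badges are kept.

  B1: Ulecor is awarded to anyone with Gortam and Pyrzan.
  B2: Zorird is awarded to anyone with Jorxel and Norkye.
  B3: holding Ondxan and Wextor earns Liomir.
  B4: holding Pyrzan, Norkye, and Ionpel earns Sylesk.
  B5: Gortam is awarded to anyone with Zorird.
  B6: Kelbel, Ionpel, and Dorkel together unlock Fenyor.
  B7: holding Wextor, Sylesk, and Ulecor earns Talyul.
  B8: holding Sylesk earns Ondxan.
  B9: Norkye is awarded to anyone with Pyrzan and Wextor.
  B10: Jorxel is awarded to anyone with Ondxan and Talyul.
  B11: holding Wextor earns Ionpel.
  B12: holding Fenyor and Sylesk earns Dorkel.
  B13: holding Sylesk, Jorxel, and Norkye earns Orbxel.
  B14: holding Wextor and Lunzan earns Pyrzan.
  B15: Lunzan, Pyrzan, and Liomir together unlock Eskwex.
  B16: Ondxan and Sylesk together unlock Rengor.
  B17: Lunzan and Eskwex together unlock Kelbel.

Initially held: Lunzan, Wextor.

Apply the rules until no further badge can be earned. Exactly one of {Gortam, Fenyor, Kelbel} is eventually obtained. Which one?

Kelbel

With Wextor and Lunzan, Pyrzan is earned (B14).
With Wextor, Ionpel is earned (B11).
With Pyrzan and Wextor, Norkye is earned (B9).
With Pyrzan, Norkye, and Ionpel, Sylesk is earned (B4).
With Sylesk, Ondxan is earned (B8).
With Ondxan and Wextor, Liomir is earned (B3).
With Lunzan, Pyrzan, and Liomir, Eskwex is earned (B15).
With Lunzan and Eskwex, Kelbel is earned (B17).
Gortam would need Zorird (B5), but Zorird is never earned. Fenyor would need Kelbel, Ionpel, and Dorkel (B6), but Dorkel is never earned.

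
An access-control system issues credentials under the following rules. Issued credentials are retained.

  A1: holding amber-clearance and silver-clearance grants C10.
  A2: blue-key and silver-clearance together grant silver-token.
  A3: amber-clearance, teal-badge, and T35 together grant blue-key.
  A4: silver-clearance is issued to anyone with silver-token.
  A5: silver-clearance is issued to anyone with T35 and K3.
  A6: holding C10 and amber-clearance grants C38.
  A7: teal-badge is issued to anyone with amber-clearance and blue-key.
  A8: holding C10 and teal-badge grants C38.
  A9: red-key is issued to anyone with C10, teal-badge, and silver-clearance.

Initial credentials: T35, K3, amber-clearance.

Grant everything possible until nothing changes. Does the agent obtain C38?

Yes

Holding T35 and K3 grants silver-clearance (A5).
Holding amber-clearance and silver-clearance grants C10 (A1).
Holding C10 and amber-clearance grants C38 (A6).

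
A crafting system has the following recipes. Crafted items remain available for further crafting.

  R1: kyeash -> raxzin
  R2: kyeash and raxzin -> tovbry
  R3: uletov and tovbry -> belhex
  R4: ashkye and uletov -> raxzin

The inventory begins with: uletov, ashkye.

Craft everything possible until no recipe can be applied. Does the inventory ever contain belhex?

No

belhex would need uletov and tovbry (R3), but tovbry is never obtained.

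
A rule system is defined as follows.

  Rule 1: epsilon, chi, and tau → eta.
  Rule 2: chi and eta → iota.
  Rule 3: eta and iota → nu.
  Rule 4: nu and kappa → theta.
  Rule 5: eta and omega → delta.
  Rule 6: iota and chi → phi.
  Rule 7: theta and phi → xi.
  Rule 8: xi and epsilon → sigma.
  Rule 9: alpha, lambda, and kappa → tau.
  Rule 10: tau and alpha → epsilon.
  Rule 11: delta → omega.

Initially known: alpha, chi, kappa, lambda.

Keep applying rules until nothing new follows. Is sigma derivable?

From alpha, lambda, and kappa, Rule 9 gives tau.
From tau and alpha, Rule 10 gives epsilon.
From epsilon, chi, and tau, Rule 1 gives eta.
From chi and eta, Rule 2 gives iota.
From eta and iota, Rule 3 gives nu.
iota and chi hold, so phi follows (Rule 6).
From nu and kappa, Rule 4 gives theta.
theta and phi hold, so xi follows (Rule 7).
xi and epsilon hold, so sigma follows (Rule 8).

Yes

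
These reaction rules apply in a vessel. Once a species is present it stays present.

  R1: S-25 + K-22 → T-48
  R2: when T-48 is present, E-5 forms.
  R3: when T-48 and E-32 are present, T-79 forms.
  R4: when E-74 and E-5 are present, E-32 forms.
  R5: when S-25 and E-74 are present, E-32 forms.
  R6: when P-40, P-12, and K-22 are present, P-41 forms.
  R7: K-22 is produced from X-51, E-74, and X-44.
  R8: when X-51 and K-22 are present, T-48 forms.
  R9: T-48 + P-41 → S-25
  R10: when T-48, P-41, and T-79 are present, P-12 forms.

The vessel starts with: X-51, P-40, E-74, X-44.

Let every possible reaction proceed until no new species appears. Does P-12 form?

No

P-12 would need T-48, P-41, and T-79 (R10), but P-41 never forms.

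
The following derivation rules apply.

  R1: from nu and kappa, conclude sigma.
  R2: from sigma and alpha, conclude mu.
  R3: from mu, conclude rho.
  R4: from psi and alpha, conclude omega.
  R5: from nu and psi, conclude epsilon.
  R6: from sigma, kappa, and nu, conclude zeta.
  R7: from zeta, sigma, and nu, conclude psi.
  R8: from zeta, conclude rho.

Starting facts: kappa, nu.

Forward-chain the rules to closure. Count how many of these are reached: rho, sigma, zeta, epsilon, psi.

nu and kappa hold, so sigma follows (R1).
From sigma, kappa, and nu, R6 gives zeta.
zeta, sigma, and nu hold, so psi follows (R7).
zeta holds, so rho follows (R8).
From nu and psi, R5 gives epsilon.
rho: reached.
sigma: reached.
zeta: reached.
epsilon: reached.
psi: reached.
All 5 are reached.

5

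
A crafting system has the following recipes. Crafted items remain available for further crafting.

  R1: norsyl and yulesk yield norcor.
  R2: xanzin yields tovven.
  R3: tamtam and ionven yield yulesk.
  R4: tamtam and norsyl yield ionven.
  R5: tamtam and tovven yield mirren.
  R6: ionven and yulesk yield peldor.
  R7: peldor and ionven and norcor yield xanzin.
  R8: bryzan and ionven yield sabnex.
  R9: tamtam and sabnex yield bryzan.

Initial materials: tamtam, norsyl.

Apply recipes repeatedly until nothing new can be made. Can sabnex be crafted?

sabnex would need bryzan and ionven (R8), but bryzan is never obtained.

No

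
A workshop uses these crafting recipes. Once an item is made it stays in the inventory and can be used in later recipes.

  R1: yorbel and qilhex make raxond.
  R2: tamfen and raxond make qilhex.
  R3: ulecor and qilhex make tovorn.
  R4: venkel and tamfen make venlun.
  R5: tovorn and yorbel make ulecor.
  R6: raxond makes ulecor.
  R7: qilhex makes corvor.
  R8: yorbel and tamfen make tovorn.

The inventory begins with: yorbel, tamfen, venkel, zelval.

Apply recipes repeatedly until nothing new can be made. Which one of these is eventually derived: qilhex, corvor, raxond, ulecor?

yorbel and tamfen → tovorn (R8).
Using R5, tovorn and yorbel make ulecor.
qilhex would need tamfen and raxond (R2), but raxond is never obtained. raxond would need yorbel and qilhex (R1), but qilhex is never obtained. corvor would need qilhex (R7), but qilhex is never obtained.

ulecor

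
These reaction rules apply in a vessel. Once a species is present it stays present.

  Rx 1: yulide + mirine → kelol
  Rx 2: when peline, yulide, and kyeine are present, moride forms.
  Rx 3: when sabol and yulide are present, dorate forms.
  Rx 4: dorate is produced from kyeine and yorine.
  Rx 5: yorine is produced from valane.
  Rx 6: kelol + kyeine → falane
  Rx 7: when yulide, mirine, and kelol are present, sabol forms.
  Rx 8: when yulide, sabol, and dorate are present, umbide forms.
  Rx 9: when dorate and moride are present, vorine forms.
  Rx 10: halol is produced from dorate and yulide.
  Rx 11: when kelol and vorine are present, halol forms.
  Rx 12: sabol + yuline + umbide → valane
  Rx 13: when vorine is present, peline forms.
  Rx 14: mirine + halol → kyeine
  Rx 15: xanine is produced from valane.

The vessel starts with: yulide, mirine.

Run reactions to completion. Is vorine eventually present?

No

vorine would need dorate and moride (Rx 9), but moride never forms.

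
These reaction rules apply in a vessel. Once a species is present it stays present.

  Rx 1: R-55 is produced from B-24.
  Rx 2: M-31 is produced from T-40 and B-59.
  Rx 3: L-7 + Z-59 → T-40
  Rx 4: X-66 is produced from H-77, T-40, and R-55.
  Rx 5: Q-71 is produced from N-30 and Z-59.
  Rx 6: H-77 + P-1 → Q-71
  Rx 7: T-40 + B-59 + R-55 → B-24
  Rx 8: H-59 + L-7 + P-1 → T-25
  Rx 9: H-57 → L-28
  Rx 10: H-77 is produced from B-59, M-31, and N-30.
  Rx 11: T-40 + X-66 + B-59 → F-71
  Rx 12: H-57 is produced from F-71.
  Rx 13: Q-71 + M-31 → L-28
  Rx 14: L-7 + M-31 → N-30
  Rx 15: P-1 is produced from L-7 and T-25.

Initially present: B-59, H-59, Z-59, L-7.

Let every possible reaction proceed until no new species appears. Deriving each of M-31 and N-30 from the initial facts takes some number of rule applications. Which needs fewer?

M-31: L-7 and Z-59 present → T-40 forms (Rx 3). T-40 and B-59 present → M-31 forms (Rx 2). [2 rule applications]
N-30: L-7 and Z-59 present → T-40 forms (Rx 3). T-40 and B-59 present → M-31 forms (Rx 2). L-7 and M-31 present → N-30 forms (Rx 14). [3 rule applications]
M-31 needs fewer.

M-31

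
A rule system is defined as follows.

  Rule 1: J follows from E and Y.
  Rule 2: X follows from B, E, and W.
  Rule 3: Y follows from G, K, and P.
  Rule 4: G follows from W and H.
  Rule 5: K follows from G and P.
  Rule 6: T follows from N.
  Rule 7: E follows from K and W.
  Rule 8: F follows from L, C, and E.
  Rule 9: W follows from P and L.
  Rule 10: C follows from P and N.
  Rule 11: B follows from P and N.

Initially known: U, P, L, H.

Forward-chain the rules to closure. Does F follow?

No

F would need L, C, and E (Rule 8), but C is never established.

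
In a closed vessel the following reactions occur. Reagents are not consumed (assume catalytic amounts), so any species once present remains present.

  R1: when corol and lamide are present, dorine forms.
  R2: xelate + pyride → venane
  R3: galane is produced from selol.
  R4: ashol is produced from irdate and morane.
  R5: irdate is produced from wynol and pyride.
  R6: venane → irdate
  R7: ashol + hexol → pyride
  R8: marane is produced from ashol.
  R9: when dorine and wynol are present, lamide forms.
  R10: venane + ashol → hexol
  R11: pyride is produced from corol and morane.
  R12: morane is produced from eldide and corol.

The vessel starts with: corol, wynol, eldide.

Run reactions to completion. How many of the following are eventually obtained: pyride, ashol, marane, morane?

eldide and corol present → morane forms (R12).
corol and morane present → pyride forms (R11).
wynol and pyride present → irdate forms (R5).
irdate and morane present → ashol forms (R4).
ashol present → marane forms (R8).
pyride: reached.
ashol: reached.
marane: reached.
morane: reached.
All 4 are reached.

4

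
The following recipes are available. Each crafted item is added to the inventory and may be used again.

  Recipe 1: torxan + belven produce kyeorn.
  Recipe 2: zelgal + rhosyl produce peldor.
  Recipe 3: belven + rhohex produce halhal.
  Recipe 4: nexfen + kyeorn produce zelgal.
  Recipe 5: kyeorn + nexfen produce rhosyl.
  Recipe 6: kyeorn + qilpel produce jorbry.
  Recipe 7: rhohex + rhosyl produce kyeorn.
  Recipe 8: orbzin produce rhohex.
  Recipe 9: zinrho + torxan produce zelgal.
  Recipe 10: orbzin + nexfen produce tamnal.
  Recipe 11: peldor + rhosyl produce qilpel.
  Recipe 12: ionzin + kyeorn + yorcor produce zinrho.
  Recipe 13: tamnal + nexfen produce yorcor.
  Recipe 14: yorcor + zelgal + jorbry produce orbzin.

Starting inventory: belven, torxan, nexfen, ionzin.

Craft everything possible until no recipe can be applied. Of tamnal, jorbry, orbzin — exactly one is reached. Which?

Using Recipe 1, torxan and belven make kyeorn.
Using Recipe 4, nexfen and kyeorn make zelgal.
Using Recipe 5, kyeorn and nexfen make rhosyl.
Using Recipe 2, zelgal and rhosyl make peldor.
Using Recipe 11, peldor and rhosyl make qilpel.
Using Recipe 6, kyeorn and qilpel make jorbry.
tamnal would need orbzin and nexfen (Recipe 10), but orbzin is never obtained. orbzin would need yorcor, zelgal, and jorbry (Recipe 14), but yorcor is never obtained.

jorbry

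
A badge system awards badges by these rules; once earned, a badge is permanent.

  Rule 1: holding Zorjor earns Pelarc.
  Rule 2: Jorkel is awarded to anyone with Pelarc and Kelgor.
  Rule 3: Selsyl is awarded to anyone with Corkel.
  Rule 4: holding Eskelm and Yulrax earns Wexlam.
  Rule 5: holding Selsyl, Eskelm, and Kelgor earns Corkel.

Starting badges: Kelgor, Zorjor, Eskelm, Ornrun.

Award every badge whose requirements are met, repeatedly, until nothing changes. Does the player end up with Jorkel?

Yes

With Zorjor, Pelarc is earned (Rule 1).
With Pelarc and Kelgor, Jorkel is earned (Rule 2).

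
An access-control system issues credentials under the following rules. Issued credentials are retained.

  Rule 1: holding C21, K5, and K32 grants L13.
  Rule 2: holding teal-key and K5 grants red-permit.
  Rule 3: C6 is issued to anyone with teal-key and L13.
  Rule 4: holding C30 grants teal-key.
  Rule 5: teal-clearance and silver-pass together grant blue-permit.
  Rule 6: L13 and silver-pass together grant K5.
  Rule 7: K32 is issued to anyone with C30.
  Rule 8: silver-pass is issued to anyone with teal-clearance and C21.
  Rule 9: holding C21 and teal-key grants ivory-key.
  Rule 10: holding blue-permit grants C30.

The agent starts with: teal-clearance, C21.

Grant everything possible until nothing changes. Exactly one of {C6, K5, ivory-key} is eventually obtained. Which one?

ivory-key

Holding teal-clearance and C21 grants silver-pass (Rule 8).
Holding teal-clearance and silver-pass grants blue-permit (Rule 5).
Holding blue-permit grants C30 (Rule 10).
Holding C30 grants teal-key (Rule 4).
Holding C21 and teal-key grants ivory-key (Rule 9).
C6 would need teal-key and L13 (Rule 3), but L13 is never granted. K5 would need L13 and silver-pass (Rule 6), but L13 is never granted.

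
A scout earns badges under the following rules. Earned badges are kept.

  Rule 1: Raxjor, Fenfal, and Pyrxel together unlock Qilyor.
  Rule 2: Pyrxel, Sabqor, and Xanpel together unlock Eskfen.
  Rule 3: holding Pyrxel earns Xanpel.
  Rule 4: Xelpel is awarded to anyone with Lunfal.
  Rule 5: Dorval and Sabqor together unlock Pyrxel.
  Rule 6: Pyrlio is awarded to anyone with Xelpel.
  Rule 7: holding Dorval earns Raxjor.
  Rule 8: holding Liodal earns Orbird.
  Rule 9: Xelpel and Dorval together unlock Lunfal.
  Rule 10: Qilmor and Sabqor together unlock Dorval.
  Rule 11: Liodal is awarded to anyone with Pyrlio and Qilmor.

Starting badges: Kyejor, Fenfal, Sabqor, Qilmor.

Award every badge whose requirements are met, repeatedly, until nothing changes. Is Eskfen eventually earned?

With Qilmor and Sabqor, Dorval is earned (Rule 10).
With Dorval and Sabqor, Pyrxel is earned (Rule 5).
With Pyrxel, Xanpel is earned (Rule 3).
With Pyrxel, Sabqor, and Xanpel, Eskfen is earned (Rule 2).

Yes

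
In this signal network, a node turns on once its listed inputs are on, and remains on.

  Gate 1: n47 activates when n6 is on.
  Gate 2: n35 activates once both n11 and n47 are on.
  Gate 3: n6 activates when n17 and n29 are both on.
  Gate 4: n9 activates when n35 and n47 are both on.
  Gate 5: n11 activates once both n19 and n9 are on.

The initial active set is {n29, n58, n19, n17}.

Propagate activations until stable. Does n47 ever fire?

Yes

n17 and n29 are on, so n6 activates (Gate 3).
Gate 1: n6 on → n47 on.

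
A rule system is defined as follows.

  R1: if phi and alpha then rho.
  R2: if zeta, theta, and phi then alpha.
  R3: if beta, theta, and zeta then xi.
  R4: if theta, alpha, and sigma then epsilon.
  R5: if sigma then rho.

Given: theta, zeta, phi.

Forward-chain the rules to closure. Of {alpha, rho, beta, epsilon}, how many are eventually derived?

From zeta, theta, and phi, R2 gives alpha.
phi and alpha hold, so rho follows (R1).
alpha: reached.
rho: reached.
No rule produces beta, and it is not given.
epsilon would need theta, alpha, and sigma (R4), but sigma is never established.
Reached: alpha and rho — 2 of the 4.

2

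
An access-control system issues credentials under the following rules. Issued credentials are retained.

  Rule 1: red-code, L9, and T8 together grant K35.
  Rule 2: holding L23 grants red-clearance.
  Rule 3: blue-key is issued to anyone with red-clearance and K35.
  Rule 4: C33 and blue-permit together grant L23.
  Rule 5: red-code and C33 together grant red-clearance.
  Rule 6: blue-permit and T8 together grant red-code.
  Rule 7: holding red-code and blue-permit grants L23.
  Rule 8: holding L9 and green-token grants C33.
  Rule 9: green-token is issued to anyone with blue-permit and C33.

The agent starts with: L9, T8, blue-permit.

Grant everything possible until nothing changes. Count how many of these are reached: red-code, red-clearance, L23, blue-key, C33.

4

Holding blue-permit and T8 grants red-code (Rule 6).
Holding red-code and blue-permit grants L23 (Rule 7).
Holding red-code, L9, and T8 grants K35 (Rule 1).
Holding L23 grants red-clearance (Rule 2).
Holding red-clearance and K35 grants blue-key (Rule 3).
red-code: reached.
red-clearance: reached.
L23: reached.
blue-key: reached.
C33 would need L9 and green-token (Rule 8), but green-token is never granted.
Reached: red-code, red-clearance, L23, and blue-key — 4 of the 5.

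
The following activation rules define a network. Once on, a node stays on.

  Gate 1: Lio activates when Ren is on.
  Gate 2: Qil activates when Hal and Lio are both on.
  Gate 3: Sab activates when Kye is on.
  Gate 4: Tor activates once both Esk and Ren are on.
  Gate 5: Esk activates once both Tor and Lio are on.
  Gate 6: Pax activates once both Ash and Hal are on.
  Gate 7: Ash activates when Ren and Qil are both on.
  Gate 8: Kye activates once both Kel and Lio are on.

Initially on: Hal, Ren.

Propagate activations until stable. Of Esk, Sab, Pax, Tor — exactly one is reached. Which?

Pax

Ren is on, so Lio activates (Gate 1).
Hal and Lio are on, so Qil activates (Gate 2).
Gate 7: Ren and Qil on → Ash on.
Gate 6: Ash and Hal on → Pax on.
Tor would need Esk and Ren (Gate 4), but Esk never turns on. Sab would need Kye (Gate 3), but Kye never turns on. Esk would need Tor and Lio (Gate 5), but Tor never turns on.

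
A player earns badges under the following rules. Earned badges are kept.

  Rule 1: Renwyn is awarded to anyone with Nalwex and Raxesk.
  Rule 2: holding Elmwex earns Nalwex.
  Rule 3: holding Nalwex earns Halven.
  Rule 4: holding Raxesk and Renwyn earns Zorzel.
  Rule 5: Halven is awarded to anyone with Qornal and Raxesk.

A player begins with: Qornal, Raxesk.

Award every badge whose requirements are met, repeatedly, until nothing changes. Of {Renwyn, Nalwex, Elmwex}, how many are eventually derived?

0

Renwyn would need Nalwex and Raxesk (Rule 1), but Nalwex is never earned.
Nalwex would need Elmwex (Rule 2), but Elmwex is never earned.
No rule produces Elmwex, and it is not given.
None of the 3 are reached.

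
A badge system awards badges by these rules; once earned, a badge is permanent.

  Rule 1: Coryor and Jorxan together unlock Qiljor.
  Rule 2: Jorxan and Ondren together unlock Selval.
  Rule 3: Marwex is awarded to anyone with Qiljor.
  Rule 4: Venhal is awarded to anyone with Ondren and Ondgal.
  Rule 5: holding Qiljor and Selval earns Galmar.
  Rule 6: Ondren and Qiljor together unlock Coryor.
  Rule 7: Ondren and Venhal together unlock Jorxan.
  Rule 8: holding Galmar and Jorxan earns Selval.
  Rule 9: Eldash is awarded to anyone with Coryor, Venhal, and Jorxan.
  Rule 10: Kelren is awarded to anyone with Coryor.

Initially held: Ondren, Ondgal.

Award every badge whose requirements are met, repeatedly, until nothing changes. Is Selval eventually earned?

Yes

With Ondren and Ondgal, Venhal is earned (Rule 4).
With Ondren and Venhal, Jorxan is earned (Rule 7).
With Jorxan and Ondren, Selval is earned (Rule 2).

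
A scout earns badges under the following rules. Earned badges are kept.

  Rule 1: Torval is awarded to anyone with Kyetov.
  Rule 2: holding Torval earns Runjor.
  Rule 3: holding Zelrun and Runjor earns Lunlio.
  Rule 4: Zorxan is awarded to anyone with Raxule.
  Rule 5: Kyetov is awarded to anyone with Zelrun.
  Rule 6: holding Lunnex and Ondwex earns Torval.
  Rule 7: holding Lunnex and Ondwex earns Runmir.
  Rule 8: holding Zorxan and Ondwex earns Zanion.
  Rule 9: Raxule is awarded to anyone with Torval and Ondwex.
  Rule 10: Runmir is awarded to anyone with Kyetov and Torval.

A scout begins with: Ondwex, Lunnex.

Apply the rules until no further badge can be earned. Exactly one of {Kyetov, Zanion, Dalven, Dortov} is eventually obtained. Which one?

Zanion

With Lunnex and Ondwex, Torval is earned (Rule 6).
With Torval and Ondwex, Raxule is earned (Rule 9).
With Raxule, Zorxan is earned (Rule 4).
With Zorxan and Ondwex, Zanion is earned (Rule 8).
No rule produces Dalven, and it is not given. Kyetov would need Zelrun (Rule 5), but Zelrun is never earned. No rule produces Dortov, and it is not given.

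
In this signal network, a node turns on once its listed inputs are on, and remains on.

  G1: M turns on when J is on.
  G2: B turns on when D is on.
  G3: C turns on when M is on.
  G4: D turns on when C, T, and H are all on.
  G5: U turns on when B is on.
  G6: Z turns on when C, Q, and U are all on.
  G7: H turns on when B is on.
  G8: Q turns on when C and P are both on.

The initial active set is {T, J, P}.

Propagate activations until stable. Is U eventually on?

U would need B (G5), but B never turns on.

No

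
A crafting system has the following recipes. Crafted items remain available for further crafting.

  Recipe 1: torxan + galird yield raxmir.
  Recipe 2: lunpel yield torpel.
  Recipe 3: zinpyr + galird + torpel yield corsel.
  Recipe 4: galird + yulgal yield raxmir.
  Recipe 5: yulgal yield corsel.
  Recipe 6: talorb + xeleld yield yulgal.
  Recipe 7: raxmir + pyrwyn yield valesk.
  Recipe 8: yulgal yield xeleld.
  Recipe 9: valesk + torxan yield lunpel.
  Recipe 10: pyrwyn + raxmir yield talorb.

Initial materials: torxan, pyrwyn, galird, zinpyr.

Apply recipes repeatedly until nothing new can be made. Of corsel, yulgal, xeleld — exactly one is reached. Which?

corsel

Using Recipe 1, torxan and galird make raxmir.
raxmir + pyrwyn → valesk (Recipe 7).
Using Recipe 9, valesk and torxan make lunpel.
Using Recipe 2, lunpel makes torpel.
Using Recipe 3, zinpyr, galird, and torpel make corsel.
yulgal would need talorb and xeleld (Recipe 6), but xeleld is never obtained. xeleld would need yulgal (Recipe 8), but yulgal is never obtained.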